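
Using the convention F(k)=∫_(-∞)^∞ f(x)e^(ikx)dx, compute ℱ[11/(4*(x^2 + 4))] 11*pi*exp(-2*Abs(k))/8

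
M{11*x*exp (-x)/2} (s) 11*gamma (s + 1)/2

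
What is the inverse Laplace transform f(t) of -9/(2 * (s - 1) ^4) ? -3 * t^3 * exp(t) /4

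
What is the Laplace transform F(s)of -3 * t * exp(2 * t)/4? -3/(4 * (s - 2)^2)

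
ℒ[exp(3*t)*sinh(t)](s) 1/((s - 3)^2 - 1)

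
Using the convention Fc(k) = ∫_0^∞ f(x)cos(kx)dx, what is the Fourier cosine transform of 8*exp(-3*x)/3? 8/(k^2+9)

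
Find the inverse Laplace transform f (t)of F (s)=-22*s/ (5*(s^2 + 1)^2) -11*t*sin (t)/5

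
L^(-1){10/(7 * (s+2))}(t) 10 * exp(-2 * t)/7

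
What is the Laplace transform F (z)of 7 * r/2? 7/ (2 * z^2)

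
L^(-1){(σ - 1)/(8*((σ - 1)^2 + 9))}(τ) exp(τ)*cos(3*τ)/8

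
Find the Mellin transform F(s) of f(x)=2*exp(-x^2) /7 gamma(s/2) /7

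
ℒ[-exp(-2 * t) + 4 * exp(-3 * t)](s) 4/(s + 3)-1/(s + 2)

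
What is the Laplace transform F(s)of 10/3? 10/(3*s)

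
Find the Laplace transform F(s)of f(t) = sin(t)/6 1/(6*(s^2 + 1))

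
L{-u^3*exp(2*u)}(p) -6/(p - 2)^4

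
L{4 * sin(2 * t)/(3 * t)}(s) 4 * atan(2/s)/3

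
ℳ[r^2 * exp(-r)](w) gamma(w + 2)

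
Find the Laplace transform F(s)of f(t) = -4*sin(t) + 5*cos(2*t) 5*s/(s^2 + 4) - 4/(s^2 + 1)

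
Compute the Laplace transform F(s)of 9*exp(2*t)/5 9/(5*(s - 2))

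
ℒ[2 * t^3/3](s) 4/s^4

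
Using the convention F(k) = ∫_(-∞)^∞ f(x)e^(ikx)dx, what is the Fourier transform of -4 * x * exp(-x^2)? -2 * I * sqrt(pi) * k * exp(-k^2/4)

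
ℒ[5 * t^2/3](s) 10/(3 * s^3)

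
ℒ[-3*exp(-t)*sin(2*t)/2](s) -3/((s+1)^2+4)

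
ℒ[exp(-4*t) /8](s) 1/(8*(s+4) ) 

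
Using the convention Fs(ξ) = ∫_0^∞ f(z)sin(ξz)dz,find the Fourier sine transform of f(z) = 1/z pi/2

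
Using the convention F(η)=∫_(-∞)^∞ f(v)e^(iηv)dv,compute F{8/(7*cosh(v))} 8*pi/(7*cosh(pi*η/2))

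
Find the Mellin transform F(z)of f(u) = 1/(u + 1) pi*csc(pi*z)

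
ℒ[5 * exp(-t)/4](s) 5/(4 * (s + 1))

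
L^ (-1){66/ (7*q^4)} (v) 11*v^3/7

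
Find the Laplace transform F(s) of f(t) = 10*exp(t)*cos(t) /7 10*(s - 1) /(7*((s - 1) ^2+1) ) 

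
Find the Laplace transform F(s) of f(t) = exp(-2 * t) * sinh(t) 1/((s + 2) ^2-1) 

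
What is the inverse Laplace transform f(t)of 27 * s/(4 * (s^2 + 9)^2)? 9 * t * sin(3 * t)/8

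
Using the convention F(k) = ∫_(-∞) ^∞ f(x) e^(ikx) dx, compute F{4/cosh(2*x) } 2*pi/cosh(pi*k/4) 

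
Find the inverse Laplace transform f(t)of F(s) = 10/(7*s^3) 5*t^2/7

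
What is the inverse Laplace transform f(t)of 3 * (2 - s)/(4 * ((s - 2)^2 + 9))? -3 * exp(2 * t) * cos(3 * t)/4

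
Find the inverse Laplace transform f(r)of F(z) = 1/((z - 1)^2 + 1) exp(r)*sin(r)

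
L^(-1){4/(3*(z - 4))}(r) 4*exp(4*r)/3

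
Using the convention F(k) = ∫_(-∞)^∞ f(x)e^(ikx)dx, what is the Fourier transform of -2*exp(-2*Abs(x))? -8/(k^2 + 4)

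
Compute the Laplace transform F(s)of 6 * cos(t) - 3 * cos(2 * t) 6 * s/(s^2 + 1) - 3 * s/(s^2 + 4)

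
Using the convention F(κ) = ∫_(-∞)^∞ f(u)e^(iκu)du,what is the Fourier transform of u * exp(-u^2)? I * sqrt(pi) * κ * exp(-κ^2/4)/2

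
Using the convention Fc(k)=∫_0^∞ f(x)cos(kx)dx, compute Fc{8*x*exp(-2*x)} 8*(4 - k^2)/(k^2 + 4)^2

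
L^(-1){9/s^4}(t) 3*t^3/2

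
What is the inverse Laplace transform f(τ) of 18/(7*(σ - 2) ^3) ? 9*τ^2*exp(2*τ) /7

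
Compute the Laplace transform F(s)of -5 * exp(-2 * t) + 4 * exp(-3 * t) 4/(s + 3) - 5/(s + 2)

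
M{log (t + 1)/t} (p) -pi*csc (pi*p)/ (p - 1)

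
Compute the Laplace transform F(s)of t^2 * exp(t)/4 1/(2 * (s - 1)^3)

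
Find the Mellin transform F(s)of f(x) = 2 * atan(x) -pi * sec(pi * s/2)/s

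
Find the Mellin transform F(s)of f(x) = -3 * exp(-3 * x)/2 -3^(1 - s) * gamma(s)/2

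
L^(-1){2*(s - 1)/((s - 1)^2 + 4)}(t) 2*exp(t)*cos(2*t)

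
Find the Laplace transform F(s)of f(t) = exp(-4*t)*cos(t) (s + 4)/((s + 4)^2 + 1)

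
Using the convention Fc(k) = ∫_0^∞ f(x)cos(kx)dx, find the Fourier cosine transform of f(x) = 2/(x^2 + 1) pi * exp(-k)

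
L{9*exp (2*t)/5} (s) 9/ (5*(s - 2))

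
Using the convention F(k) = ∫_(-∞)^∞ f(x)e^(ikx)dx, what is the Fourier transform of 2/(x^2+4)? pi * exp(-2 * Abs(k))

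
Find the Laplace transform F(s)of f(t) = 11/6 11/(6 * s)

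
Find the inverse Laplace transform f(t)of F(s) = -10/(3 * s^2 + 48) -5 * sin(4 * t)/6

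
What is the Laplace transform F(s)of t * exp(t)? (s - 1)^(-2)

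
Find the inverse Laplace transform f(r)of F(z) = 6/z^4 r^3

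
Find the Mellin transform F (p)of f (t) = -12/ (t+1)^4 2*pi*(p - 3)*(p - 2)*(p - 1)/sin (pi*p)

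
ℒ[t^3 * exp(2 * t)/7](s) 6/(7 * (s - 2)^4)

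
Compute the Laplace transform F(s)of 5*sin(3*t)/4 15/(4*(s^2 + 9))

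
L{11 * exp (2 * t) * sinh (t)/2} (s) 11/ (2 * ( (s - 2)^2-1))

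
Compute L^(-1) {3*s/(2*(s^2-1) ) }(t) 3*cosh(t) /2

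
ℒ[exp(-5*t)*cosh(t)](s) (s + 5) /((s + 5) ^2 - 1) 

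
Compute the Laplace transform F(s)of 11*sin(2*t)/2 11/(s^2 + 4)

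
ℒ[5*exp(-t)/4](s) 5/(4*(s + 1))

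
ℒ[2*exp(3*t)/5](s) 2/(5*(s - 3))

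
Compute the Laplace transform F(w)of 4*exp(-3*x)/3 4/(3*(w + 3))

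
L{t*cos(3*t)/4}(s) (s^2 - 9)/(4*(s^2 + 9)^2)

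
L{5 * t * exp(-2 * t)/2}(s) 5/(2 * (s + 2)^2)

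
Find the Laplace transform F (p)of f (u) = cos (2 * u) p/ (p^2+4)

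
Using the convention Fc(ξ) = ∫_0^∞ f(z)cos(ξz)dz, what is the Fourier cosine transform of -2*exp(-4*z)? -8/(ξ^2 + 16)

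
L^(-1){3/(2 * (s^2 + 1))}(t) 3 * sin(t)/2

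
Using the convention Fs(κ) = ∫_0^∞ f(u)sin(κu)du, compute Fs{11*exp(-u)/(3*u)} 11*atan(κ)/3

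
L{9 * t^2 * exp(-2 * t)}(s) 18/(s + 2)^3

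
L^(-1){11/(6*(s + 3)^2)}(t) 11*t*exp(-3*t)/6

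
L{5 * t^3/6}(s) 5/s^4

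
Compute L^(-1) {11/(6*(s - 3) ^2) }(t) 11*t*exp(3*t) /6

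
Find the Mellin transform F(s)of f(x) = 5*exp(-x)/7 5*gamma(s)/7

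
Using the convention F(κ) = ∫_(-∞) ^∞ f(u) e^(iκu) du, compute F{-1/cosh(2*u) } -pi/(2*cosh(pi*κ/4) ) 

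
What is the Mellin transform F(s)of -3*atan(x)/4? 3*pi*sec(pi*s/2)/(8*s)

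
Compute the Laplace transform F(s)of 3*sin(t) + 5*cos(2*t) 5*s/(s^2 + 4) + 3/(s^2 + 1)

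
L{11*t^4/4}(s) 66/s^5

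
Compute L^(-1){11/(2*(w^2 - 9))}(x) 11*sinh(3*x)/6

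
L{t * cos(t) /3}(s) (s^2 - 1) /(3 * (s^2 + 1) ^2) 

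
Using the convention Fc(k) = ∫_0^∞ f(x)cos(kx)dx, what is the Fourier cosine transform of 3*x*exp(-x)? 3*(1 - k^2)/(k^2 + 1)^2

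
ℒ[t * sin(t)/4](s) s/(2 * (s^2+1)^2)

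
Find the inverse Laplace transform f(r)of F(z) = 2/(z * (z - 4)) exp(2 * r) * sinh(2 * r)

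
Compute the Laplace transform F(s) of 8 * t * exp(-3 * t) 8/(s + 3) ^2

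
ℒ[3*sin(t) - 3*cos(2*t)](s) 3/(s^2 + 1) - 3*s/(s^2 + 4)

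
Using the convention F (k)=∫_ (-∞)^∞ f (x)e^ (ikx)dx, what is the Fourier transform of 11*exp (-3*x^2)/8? 11*sqrt (3)*sqrt (pi)*exp (-k^2/12)/24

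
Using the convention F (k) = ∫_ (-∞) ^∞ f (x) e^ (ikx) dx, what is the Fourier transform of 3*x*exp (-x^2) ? 3*I*sqrt (pi)*k*exp (-k^2/4) /2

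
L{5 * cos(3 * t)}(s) 5 * s/(s^2+9)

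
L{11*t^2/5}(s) 22/(5*s^3)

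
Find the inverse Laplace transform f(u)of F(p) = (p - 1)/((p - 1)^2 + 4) exp(u)*cos(2*u)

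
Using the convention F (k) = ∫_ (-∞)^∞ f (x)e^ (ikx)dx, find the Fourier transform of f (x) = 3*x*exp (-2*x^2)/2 3*sqrt (2)*I*sqrt (pi)*k*exp (-k^2/8)/16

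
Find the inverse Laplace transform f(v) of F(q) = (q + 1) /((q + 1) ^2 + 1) exp(-v)*cos(v) 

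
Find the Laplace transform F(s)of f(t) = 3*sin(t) 3/(s^2 + 1)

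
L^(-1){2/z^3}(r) r^2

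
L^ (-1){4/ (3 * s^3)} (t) 2 * t^2/3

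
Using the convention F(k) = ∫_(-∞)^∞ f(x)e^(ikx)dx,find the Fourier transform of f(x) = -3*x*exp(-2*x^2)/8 -3*sqrt(2)*I*sqrt(pi)*k*exp(-k^2/8)/64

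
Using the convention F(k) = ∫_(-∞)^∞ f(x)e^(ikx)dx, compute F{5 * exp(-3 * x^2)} 5 * sqrt(3) * sqrt(pi) * exp(-k^2/12)/3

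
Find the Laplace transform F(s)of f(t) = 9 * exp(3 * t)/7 9/(7 * (s - 3))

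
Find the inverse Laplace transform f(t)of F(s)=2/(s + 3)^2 2 * t * exp(-3 * t)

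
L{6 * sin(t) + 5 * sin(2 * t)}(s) 6/(s^2 + 1) + 10/(s^2 + 4)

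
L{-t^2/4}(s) -1/(2 * s^3)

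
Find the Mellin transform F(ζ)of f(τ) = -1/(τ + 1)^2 pi * (ζ - 1)/sin(pi * ζ)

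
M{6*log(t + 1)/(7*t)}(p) -6*pi*csc(pi*p)/(7*p - 7)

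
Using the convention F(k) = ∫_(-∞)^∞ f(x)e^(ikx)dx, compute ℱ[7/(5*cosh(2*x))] 7*pi/(10*cosh(pi*k/4))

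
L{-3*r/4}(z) -3/(4*z^2)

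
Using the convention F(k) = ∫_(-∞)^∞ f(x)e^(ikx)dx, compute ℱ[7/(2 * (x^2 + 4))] 7 * pi * exp(-2 * Abs(k))/4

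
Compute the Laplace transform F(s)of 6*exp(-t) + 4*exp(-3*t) 6/(s + 1) + 4/(s + 3)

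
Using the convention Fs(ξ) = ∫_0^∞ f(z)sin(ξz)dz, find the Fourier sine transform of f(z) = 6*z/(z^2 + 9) 3*pi*exp(-3*ξ)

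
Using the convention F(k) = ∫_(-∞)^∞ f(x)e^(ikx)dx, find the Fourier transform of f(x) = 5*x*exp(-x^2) 5*I*sqrt(pi)*k*exp(-k^2/4)/2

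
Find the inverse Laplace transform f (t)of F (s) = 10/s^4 5 * t^3/3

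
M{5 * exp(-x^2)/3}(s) 5 * gamma(s/2)/6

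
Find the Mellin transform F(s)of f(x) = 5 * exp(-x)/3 5 * gamma(s)/3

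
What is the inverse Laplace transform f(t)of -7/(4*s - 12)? -7*exp(3*t)/4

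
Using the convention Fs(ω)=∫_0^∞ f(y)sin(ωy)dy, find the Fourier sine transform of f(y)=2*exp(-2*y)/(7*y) 2*atan(ω/2)/7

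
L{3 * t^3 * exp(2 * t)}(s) 18/(s - 2)^4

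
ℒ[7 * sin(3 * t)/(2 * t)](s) 7 * atan(3/s)/2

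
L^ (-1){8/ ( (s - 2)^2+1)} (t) 8 * exp (2 * t) * sin (t)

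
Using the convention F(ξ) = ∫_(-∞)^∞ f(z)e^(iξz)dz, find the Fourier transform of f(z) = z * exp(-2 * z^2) sqrt(2) * I * sqrt(pi) * ξ * exp(-ξ^2/8)/8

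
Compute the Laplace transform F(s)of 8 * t 8/s^2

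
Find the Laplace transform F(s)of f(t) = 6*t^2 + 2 12/s^3 + 2/s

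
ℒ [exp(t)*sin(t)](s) 1/((s - 1)^2 + 1)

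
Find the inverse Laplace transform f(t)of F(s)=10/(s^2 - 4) 5 * sinh(2 * t)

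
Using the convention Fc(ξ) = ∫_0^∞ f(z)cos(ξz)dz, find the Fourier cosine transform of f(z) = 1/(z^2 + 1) pi * exp(-ξ)/2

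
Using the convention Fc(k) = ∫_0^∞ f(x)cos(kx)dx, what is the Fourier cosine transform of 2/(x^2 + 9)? pi * exp(-3 * k)/3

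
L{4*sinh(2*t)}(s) 8/(s^2 - 4)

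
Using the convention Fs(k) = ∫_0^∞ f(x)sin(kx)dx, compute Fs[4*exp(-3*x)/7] 4*k/(7*(k^2+9))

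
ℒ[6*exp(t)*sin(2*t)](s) 12/((s - 1)^2 + 4)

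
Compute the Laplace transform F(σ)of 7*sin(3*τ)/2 21/(2*(σ^2 + 9))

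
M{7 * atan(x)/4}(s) -7 * pi * sec(pi * s/2)/(8 * s)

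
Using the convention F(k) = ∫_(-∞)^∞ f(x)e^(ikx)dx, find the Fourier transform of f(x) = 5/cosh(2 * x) 5 * pi/(2 * cosh(pi * k/4))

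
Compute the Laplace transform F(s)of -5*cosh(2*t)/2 -5*s/(2*s^2 - 8)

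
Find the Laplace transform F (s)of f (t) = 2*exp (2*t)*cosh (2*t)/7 2*(s - 2)/ (7*s*(s - 4))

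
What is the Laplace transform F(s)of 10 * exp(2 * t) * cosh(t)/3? 10 * (s - 2)/(3 * ((s - 2)^2 - 1))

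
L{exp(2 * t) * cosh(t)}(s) (s - 2)/((s - 2)^2 - 1)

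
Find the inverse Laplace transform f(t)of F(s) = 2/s 2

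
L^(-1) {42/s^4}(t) 7*t^3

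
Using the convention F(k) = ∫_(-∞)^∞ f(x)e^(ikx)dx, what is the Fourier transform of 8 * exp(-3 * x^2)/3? 8 * sqrt(3) * sqrt(pi) * exp(-k^2/12)/9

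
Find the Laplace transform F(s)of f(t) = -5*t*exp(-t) -5/(s+1)^2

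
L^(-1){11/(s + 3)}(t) 11*exp(-3*t)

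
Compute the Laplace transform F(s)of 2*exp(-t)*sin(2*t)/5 4/(5*((s + 1)^2 + 4))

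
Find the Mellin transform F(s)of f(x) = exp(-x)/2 gamma(s)/2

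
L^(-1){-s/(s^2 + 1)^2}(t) -t * sin(t)/2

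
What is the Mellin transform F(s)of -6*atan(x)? 3*pi*sec(pi*s/2)/s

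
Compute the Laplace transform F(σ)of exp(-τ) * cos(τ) (σ+1)/((σ+1)^2+1)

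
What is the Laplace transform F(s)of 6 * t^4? 144/s^5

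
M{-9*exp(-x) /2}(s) -9*gamma(s) /2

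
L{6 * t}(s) 6/s^2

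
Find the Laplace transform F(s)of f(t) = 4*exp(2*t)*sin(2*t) 8/((s - 2)^2 + 4)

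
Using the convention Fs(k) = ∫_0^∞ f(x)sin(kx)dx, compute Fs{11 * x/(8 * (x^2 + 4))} 11 * pi * exp(-2 * k)/16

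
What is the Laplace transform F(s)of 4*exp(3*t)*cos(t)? 4*(s - 3)/((s - 3)^2 + 1)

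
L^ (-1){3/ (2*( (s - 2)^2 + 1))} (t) 3*exp (2*t)*sin (t)/2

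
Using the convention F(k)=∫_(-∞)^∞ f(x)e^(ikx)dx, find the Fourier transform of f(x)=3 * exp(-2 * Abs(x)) 12/(k^2 + 4)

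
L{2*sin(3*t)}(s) 6/(s^2 + 9)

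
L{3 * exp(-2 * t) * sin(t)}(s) 3/((s + 2)^2 + 1)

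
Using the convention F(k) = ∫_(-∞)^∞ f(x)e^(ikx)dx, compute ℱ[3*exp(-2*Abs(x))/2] 6/(k^2 + 4)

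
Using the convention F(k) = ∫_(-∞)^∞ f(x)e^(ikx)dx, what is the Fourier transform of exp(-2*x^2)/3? sqrt(2)*sqrt(pi)*exp(-k^2/8)/6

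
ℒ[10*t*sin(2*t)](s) 40*s/(s^2+4)^2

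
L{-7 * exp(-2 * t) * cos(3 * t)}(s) 7 * (-s - 2)/((s + 2)^2 + 9)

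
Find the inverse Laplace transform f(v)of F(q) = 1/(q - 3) exp(3*v)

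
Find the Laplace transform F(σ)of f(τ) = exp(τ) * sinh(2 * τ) 2/((σ - 1)^2 - 4)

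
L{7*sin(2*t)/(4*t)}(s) 7*atan(2/s)/4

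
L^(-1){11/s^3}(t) 11 * t^2/2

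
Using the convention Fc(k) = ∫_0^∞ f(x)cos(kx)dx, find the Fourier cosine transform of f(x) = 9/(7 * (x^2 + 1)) 9 * pi * exp(-k)/14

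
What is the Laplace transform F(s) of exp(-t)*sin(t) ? 1/((s + 1) ^2 + 1) 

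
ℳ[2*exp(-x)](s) 2*gamma(s)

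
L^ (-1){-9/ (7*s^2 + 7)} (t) -9*sin (t)/7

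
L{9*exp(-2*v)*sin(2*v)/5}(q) 18/(5*((q + 2)^2 + 4))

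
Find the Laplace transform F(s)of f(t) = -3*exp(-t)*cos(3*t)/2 3*(-s - 1)/(2*((s + 1)^2 + 9))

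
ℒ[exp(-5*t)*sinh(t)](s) 1/((s+5)^2 - 1)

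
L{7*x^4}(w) 168/w^5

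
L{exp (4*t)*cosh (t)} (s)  (s - 4)/ ( (s - 4)^2-1)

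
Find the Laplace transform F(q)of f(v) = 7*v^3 42/q^4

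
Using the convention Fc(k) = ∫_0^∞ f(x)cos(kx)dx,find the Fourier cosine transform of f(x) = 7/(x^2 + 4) 7 * pi * exp(-2 * k)/4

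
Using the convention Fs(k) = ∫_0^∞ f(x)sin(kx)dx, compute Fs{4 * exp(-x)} 4 * k/(k^2+1)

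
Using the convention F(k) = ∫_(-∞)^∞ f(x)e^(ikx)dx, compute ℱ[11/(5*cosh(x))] 11*pi/(5*cosh(pi*k/2))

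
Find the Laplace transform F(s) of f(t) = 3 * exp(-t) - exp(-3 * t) 3/(s + 1) - 1/(s + 3) 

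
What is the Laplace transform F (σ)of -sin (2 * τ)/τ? -atan (2/σ)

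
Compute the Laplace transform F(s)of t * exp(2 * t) (s - 2)^(-2)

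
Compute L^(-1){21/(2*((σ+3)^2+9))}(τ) 7*exp(-3*τ)*sin(3*τ)/2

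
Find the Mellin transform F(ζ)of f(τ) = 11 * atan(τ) -11 * pi * sec(pi * ζ/2)/(2 * ζ)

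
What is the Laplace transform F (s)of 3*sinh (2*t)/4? 3/ (2*(s^2-4))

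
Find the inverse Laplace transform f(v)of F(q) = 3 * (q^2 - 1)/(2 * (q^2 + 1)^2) 3 * v * cos(v)/2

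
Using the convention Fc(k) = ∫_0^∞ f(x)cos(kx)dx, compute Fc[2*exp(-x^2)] sqrt(pi)*exp(-k^2/4)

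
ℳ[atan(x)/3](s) -pi*sec(pi*s/2)/(6*s)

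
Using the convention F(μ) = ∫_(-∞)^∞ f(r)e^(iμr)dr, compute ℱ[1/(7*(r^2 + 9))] pi*exp(-3*Abs(μ))/21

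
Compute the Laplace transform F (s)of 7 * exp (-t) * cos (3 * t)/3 7 * (s + 1)/ (3 * ( (s + 1)^2 + 9))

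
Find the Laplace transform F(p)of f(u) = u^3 6/p^4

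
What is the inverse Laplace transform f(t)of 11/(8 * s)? 11/8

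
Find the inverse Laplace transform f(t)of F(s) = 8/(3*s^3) 4*t^2/3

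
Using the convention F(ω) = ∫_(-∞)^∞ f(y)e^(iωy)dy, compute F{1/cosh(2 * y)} pi/(2 * cosh(pi * ω/4))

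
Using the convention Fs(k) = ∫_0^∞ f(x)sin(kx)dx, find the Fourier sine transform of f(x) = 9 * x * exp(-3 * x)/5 54 * k/(5 * (k^2 + 9)^2)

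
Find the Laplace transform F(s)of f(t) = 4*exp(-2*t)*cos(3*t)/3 4*(s + 2)/(3*((s + 2)^2 + 9))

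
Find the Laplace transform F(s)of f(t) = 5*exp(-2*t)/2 5/(2*(s+2))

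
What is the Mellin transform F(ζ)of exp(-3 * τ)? gamma(ζ)/3^ζ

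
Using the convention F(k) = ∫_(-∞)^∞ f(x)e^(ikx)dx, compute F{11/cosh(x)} 11 * pi/cosh(pi * k/2)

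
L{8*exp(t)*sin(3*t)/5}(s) 24/(5*((s - 1)^2 + 9))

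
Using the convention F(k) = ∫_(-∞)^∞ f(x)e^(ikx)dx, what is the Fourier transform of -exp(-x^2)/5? -sqrt(pi) * exp(-k^2/4)/5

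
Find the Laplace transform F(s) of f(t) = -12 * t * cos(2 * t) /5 12 * (4 - s^2) /(5 * (s^2+4) ^2) 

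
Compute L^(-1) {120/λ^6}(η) η^5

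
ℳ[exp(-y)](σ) gamma(σ)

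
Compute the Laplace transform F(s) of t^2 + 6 6/s + 2/s^3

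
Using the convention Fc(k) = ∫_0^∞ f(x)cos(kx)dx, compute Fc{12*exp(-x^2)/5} 6*sqrt(pi)*exp(-k^2/4)/5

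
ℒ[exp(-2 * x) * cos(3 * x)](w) (w+2)/((w+2)^2+9)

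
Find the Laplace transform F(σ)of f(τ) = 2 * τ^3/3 4/σ^4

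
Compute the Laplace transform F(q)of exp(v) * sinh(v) 1/(q * (q - 2))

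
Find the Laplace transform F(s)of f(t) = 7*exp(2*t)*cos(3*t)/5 7*(s - 2)/(5*((s - 2)^2 + 9))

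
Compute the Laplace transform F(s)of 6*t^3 36/s^4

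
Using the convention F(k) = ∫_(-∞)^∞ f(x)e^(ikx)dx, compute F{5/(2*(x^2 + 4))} 5*pi*exp(-2*Abs(k))/4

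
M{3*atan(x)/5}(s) -3*pi*sec(pi*s/2)/(10*s)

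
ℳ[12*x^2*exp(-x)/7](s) 12*gamma(s + 2)/7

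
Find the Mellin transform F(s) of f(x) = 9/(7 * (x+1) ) 9 * pi * csc(pi * s) /7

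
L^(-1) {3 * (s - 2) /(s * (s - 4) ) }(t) 3 * exp(2 * t) * cosh(2 * t) 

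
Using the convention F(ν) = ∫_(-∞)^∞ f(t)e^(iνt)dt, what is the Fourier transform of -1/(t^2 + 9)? -pi*exp(-3*Abs(ν))/3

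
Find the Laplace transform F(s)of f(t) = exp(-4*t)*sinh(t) 1/((s+4)^2-1)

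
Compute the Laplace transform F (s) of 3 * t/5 3/ (5 * s^2) 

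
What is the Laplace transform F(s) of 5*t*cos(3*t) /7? 5*(s^2-9) /(7*(s^2 + 9) ^2) 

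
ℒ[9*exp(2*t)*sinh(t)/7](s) 9/(7*((s - 2)^2-1))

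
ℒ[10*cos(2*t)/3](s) 10*s/(3*(s^2+4))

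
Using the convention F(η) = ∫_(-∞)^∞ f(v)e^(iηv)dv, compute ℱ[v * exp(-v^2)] I * sqrt(pi) * η * exp(-η^2/4)/2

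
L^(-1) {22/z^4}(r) 11*r^3/3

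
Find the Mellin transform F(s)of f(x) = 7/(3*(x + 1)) 7*pi*csc(pi*s)/3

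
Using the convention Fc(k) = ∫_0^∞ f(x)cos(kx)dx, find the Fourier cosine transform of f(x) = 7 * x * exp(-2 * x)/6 7 * (4 - k^2)/(6 * (k^2 + 4)^2)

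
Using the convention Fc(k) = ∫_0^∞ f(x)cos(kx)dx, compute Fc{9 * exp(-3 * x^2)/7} 3 * sqrt(3) * sqrt(pi) * exp(-k^2/12)/14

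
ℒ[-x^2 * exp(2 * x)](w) -2/(w - 2)^3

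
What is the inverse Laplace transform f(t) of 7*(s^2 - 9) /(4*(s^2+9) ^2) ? 7*t*cos(3*t) /4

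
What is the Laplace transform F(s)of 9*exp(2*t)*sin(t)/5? 9/(5*((s - 2)^2+1))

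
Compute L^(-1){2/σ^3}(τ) τ^2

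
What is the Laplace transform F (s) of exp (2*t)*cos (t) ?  (s - 2) / ( (s - 2) ^2 + 1) 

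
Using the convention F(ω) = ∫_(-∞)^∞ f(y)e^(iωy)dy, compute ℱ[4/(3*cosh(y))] 4*pi/(3*cosh(pi*ω/2))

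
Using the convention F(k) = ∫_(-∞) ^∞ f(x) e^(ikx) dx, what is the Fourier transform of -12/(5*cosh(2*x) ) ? -6*pi/(5*cosh(pi*k/4) ) 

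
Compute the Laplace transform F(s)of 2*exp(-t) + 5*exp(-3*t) 2/(s + 1) + 5/(s + 3)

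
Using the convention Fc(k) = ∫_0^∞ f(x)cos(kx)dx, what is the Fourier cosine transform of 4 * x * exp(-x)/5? 4 * (1 - k^2)/(5 * (k^2+1)^2)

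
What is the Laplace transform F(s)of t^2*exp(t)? 2/(s - 1)^3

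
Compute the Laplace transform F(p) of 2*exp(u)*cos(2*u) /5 2*(p - 1) /(5*((p - 1) ^2 + 4) ) 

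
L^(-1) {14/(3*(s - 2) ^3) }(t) 7*t^2*exp(2*t) /3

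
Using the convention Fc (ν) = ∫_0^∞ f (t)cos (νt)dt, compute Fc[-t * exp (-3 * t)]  (ν^2 - 9)/ (ν^2+9)^2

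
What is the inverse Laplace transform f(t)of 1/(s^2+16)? sin(4 * t)/4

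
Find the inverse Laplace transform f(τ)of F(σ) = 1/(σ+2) exp(-2 * τ)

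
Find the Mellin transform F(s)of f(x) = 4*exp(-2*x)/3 2^(2 - s)*gamma(s)/3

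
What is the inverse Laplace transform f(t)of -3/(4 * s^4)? -t^3/8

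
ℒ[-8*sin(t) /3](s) -8/(3*s^2 + 3) 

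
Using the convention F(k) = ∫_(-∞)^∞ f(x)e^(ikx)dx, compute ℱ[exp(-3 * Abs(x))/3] 2/(k^2 + 9)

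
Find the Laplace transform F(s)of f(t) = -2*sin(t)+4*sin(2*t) 8/(s^2+4) - 2/(s^2+1)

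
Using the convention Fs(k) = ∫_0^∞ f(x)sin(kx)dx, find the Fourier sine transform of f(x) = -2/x -pi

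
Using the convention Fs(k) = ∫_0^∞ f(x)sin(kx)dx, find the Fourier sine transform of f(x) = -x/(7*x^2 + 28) -pi*exp(-2*k)/14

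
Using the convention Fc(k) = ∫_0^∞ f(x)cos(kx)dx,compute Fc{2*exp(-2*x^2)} sqrt(2)*sqrt(pi)*exp(-k^2/8)/2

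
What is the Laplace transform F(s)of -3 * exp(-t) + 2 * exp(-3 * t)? 2/(s + 3) - 3/(s + 1)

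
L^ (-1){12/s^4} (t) 2*t^3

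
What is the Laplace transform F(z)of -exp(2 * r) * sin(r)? -1/((z - 2)^2+1)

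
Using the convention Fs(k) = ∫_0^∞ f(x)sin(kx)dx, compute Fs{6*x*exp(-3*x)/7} 36*k/(7*(k^2 + 9)^2)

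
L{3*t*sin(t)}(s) 6*s/(s^2+1)^2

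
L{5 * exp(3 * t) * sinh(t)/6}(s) 5/(6 * ((s - 3)^2 - 1))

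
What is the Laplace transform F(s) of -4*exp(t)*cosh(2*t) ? 4*(1 - s) /((s - 1) ^2 - 4) 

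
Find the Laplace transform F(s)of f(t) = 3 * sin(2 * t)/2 3/(s^2 + 4)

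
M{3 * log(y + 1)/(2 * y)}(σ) -3 * pi * csc(pi * σ)/(2 * σ - 2)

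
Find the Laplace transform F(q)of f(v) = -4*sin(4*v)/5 -16/(5*q^2 + 80)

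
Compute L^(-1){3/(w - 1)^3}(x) 3 * x^2 * exp(x)/2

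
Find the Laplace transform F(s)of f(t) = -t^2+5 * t 5/s^2 - 2/s^3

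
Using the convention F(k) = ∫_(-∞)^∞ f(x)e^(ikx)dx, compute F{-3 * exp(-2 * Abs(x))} -12/(k^2 + 4)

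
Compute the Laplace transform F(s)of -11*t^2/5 -22/(5*s^3)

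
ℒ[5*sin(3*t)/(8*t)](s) 5*atan(3/s)/8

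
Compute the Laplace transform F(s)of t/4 1/(4 * s^2)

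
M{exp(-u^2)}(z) gamma(z/2)/2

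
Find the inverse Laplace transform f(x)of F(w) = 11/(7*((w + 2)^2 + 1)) 11*exp(-2*x)*sin(x)/7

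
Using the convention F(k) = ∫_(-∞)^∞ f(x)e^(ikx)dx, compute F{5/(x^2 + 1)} 5*pi*exp(-Abs(k))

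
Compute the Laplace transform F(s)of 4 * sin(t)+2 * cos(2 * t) 4/(s^2+1)+2 * s/(s^2+4)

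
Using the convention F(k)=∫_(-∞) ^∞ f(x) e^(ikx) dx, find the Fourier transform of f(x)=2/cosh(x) 2*pi/cosh(pi*k/2) 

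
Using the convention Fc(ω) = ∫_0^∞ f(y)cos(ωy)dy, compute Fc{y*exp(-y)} (1 - ω^2)/(ω^2 + 1)^2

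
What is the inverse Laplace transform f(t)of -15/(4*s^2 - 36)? -5*sinh(3*t)/4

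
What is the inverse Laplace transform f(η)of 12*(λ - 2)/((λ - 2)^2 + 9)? 12*exp(2*η)*cos(3*η)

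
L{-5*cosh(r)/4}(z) -5*z/(4*z^2 - 4)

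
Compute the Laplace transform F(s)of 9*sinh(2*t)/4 9/(2*(s^2 - 4))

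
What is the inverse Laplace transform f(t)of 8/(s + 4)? 8 * exp(-4 * t)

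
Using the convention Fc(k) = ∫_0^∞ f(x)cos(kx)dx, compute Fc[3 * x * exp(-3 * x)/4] 3 * (9 - k^2)/(4 * (k^2+9)^2)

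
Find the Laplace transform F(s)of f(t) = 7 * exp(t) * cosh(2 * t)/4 7 * (s - 1)/(4 * ((s - 1)^2 - 4))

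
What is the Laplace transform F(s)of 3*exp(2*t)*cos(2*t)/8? 3*(s - 2)/(8*((s - 2)^2 + 4))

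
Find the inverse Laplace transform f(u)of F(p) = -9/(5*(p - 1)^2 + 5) -9*exp(u)*sin(u)/5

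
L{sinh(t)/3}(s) 1/(3 * (s^2 - 1))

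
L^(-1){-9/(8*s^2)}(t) -9*t/8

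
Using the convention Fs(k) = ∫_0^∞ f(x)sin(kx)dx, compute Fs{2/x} pi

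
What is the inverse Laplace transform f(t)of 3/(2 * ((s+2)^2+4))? 3 * exp(-2 * t) * sin(2 * t)/4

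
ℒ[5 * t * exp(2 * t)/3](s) 5/(3 * (s - 2)^2)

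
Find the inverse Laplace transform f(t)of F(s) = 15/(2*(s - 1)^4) 5*t^3*exp(t)/4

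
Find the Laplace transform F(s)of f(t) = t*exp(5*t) (s - 5)^(-2)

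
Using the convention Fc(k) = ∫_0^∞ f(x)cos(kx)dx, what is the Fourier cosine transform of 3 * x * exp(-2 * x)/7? 3 * (4 - k^2)/(7 * (k^2 + 4)^2)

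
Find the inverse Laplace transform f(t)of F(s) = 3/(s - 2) 3 * exp(2 * t)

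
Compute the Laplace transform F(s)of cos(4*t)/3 s/(3*(s^2 + 16))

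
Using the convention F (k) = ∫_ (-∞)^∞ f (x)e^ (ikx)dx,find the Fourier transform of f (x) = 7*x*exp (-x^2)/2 7*I*sqrt (pi)*k*exp (-k^2/4)/4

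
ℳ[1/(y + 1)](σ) pi * csc(pi * σ)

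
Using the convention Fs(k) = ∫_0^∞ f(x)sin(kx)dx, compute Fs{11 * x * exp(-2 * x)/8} 11 * k/(2 * (k^2 + 4)^2)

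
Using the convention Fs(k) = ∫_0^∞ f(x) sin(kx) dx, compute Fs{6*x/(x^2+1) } 3*pi*exp(-k) 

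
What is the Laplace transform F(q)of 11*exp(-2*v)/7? 11/(7*(q+2))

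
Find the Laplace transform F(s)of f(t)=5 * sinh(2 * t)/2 5/(s^2 - 4)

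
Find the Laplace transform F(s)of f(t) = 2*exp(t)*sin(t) 2/((s - 1)^2+1)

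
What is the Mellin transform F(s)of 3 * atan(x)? -3 * pi * sec(pi * s/2)/(2 * s)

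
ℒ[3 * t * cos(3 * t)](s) 3 * (s^2 - 9)/(s^2 + 9)^2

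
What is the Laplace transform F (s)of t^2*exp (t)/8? 1/ (4*(s - 1)^3)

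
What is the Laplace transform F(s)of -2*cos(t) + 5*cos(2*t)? 5*s/(s^2 + 4) - 2*s/(s^2 + 1)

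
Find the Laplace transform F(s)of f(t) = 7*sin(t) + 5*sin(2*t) 7/(s^2 + 1) + 10/(s^2 + 4)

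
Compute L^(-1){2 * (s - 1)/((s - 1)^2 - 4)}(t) 2 * exp(t) * cosh(2 * t)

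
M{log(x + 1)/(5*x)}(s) -pi*csc(pi*s)/(5*s - 5)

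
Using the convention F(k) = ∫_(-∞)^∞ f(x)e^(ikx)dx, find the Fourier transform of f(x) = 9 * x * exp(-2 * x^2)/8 9 * sqrt(2) * I * sqrt(pi) * k * exp(-k^2/8)/64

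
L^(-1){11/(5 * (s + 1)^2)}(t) 11 * t * exp(-t)/5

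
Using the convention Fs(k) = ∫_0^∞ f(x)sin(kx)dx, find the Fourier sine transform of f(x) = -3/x -3*pi/2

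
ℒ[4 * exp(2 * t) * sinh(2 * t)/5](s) 8/(5 * s * (s - 4))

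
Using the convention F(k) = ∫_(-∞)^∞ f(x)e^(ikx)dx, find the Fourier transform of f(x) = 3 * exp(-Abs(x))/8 3/(4 * (k^2 + 1))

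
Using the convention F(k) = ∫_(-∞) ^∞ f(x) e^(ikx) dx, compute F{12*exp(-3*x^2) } 4*sqrt(3)*sqrt(pi)*exp(-k^2/12) 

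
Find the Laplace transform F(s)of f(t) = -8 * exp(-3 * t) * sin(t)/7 -8/(7 * (s + 3)^2 + 7)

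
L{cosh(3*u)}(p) p/(p^2-9)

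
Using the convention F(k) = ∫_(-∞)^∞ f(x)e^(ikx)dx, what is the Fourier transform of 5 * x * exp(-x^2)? 5 * I * sqrt(pi) * k * exp(-k^2/4)/2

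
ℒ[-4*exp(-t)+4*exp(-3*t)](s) 4/(s+3) - 4/(s+1)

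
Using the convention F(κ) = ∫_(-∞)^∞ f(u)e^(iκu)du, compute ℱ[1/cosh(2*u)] pi/(2*cosh(pi*κ/4))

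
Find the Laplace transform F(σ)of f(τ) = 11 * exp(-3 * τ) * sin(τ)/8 11/(8 * ((σ+3)^2+1))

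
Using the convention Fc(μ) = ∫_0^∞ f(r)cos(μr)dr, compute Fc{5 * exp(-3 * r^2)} 5 * sqrt(3) * sqrt(pi) * exp(-μ^2/12)/6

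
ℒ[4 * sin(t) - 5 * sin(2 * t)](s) 4/(s^2+1) - 10/(s^2+4)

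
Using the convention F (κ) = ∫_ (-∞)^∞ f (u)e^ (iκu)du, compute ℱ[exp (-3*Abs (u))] 6/ (κ^2 + 9)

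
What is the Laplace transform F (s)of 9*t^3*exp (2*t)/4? 27/ (2*(s - 2)^4)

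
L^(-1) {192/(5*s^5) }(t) 8*t^4/5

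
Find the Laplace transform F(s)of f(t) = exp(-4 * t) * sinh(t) 1/((s + 4)^2 - 1)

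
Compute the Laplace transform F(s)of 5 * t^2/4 5/(2 * s^3)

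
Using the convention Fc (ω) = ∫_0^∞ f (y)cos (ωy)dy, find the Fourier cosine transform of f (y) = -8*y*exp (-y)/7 8*(ω^2-1)/ (7*(ω^2 + 1)^2)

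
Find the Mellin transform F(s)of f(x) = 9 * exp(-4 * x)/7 9 * gamma(s)/(7 * 4^s)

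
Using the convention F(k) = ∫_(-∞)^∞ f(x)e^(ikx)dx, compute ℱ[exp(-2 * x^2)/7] sqrt(2) * sqrt(pi) * exp(-k^2/8)/14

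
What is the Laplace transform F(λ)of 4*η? 4/λ^2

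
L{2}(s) 2/s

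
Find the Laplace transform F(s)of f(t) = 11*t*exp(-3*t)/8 11/(8*(s + 3)^2)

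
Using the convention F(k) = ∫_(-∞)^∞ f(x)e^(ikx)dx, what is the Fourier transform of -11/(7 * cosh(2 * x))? -11 * pi/(14 * cosh(pi * k/4))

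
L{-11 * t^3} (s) -66/s^4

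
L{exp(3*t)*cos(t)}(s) (s - 3)/((s - 3)^2 + 1)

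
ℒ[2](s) 2/s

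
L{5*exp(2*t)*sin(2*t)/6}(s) 5/(3*((s - 2)^2 + 4))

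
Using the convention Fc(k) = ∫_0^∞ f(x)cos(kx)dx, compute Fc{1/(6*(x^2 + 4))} pi*exp(-2*k)/24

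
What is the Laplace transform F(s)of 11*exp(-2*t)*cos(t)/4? 11*(s + 2)/(4*((s + 2)^2 + 1))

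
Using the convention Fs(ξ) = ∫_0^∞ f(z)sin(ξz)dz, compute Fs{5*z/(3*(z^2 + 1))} 5*pi*exp(-ξ)/6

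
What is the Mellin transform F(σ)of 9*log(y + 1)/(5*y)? -9*pi*csc(pi*σ)/(5*σ - 5)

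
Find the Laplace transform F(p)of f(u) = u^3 6/p^4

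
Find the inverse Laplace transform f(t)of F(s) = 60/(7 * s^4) 10 * t^3/7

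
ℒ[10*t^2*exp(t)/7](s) 20/(7*(s - 1)^3)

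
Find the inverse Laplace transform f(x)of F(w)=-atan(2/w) -sin(2*x)/x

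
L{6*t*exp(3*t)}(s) 6/(s - 3)^2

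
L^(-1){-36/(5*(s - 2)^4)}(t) -6*t^3*exp(2*t)/5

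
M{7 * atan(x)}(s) -7 * pi * sec(pi * s/2)/(2 * s)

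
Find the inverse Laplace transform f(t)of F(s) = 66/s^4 11*t^3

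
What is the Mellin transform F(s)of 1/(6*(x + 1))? pi*csc(pi*s)/6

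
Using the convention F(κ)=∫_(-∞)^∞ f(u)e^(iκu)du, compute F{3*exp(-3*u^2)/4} sqrt(3)*sqrt(pi)*exp(-κ^2/12)/4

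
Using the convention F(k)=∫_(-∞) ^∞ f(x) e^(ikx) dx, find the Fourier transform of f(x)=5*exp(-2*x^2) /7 5*sqrt(2)*sqrt(pi)*exp(-k^2/8) /14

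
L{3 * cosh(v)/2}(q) 3 * q/(2 * (q^2 - 1))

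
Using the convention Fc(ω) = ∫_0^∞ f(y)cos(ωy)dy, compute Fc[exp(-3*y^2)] sqrt(3)*sqrt(pi)*exp(-ω^2/12)/6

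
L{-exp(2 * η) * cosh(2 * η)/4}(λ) (2 - λ)/(4 * λ * (λ - 4))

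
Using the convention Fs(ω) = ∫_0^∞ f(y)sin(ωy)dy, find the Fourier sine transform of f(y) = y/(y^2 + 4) pi * exp(-2 * ω)/2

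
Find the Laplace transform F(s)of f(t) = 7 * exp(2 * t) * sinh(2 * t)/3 14/(3 * s * (s - 4))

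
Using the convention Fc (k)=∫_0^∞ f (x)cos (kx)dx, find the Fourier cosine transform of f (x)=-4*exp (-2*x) -8/ (k^2+4)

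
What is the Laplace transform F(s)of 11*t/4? 11/(4*s^2)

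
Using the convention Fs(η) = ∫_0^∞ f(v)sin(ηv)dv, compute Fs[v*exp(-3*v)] 6*η/(η^2 + 9)^2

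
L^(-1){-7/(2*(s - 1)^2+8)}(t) -7*exp(t)*sin(2*t)/4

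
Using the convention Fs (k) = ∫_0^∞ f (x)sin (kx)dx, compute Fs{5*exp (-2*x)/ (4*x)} 5*atan (k/2)/4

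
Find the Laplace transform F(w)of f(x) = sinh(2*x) 2/(w^2 - 4)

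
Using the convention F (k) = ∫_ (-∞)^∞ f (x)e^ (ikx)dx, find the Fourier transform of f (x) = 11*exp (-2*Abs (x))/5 44/ (5*(k^2 + 4))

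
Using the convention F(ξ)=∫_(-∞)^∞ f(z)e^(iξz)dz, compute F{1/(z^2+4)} pi * exp(-2 * Abs(ξ))/2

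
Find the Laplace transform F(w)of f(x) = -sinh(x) -1/(w^2 - 1)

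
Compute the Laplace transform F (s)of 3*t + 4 3/s^2 + 4/s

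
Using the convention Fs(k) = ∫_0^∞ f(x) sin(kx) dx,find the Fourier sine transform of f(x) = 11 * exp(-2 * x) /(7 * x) 11 * atan(k/2) /7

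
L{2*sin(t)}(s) 2/(s^2 + 1)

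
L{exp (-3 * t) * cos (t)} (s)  (s+3)/ ( (s+3)^2+1)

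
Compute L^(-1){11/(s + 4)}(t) 11*exp(-4*t)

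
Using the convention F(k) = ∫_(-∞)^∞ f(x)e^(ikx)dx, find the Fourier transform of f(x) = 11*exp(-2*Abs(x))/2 22/(k^2 + 4)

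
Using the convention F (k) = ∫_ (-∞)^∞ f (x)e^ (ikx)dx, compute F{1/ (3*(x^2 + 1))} pi*exp (-Abs (k))/3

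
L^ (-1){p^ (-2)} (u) u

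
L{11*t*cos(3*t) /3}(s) 11*(s^2 - 9) /(3*(s^2 + 9) ^2) 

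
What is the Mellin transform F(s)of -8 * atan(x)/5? 4 * pi * sec(pi * s/2)/(5 * s)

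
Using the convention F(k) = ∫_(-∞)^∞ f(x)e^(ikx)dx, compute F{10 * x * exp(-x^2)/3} 5 * I * sqrt(pi) * k * exp(-k^2/4)/3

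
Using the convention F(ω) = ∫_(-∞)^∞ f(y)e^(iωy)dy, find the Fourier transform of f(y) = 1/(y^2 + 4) pi*exp(-2*Abs(ω))/2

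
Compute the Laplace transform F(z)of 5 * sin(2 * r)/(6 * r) 5 * atan(2/z)/6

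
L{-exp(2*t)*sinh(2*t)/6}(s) -1/(3*s*(s - 4))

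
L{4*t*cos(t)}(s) 4*(s^2-1)/(s^2 + 1)^2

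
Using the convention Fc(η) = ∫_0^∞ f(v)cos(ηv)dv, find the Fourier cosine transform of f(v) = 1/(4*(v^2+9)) pi*exp(-3*η)/24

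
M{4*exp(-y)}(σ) 4*gamma(σ)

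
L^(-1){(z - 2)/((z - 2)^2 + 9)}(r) exp(2*r)*cos(3*r)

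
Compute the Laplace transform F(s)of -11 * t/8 -11/(8 * s^2)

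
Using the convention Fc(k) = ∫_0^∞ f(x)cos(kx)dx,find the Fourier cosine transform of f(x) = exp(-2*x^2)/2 sqrt(2)*sqrt(pi)*exp(-k^2/8)/8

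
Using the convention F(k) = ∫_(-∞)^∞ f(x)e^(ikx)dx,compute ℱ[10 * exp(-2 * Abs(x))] 40/(k^2 + 4)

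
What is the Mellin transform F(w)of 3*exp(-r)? 3*gamma(w)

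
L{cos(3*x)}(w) w/(w^2 + 9)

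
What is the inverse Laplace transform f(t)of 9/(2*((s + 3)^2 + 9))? 3*exp(-3*t)*sin(3*t)/2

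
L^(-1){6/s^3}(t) 3 * t^2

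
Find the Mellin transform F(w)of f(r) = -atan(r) pi*sec(pi*w/2)/(2*w)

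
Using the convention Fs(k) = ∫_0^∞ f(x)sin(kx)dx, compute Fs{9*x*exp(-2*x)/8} 9*k/(2*(k^2 + 4)^2)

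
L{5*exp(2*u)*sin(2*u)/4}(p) 5/(2*((p - 2)^2 + 4))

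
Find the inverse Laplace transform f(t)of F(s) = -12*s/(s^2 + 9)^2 -2*t*sin(3*t)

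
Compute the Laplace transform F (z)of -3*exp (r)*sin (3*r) -9/ ( (z - 1)^2 + 9)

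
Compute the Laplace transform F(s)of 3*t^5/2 180/s^6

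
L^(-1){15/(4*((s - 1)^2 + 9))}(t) 5*exp(t)*sin(3*t)/4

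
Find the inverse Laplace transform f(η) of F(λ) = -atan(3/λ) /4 -sin(3 * η) /(4 * η) 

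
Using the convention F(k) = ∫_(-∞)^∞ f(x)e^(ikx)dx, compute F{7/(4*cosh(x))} 7*pi/(4*cosh(pi*k/2))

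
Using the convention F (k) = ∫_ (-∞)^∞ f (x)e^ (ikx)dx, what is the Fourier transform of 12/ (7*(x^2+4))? 6*pi*exp (-2*Abs (k))/7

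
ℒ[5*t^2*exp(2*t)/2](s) 5/(s - 2)^3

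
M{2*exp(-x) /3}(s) 2*gamma(s) /3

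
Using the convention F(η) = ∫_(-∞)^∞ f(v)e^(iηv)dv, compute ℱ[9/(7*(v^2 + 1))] 9*pi*exp(-Abs(η))/7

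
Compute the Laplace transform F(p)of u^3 6/p^4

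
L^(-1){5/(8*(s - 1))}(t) 5*exp(t)/8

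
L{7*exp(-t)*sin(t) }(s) 7/((s+1) ^2+1) 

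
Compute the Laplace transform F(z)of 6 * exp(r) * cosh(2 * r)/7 6 * (z - 1)/(7 * ((z - 1)^2 - 4))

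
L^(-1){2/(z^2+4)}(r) sin(2 * r)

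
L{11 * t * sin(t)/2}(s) 11 * s/(s^2+1)^2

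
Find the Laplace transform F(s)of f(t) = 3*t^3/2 9/s^4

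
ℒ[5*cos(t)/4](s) 5*s/(4*(s^2+1))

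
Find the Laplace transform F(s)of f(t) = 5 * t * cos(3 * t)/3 5 * (s^2 - 9)/(3 * (s^2 + 9)^2)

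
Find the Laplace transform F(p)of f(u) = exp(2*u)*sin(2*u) 2/((p - 2)^2 + 4)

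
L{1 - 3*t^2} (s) 1/s - 6/s^3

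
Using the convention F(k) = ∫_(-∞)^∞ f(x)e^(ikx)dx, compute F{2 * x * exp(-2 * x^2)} sqrt(2) * I * sqrt(pi) * k * exp(-k^2/8)/4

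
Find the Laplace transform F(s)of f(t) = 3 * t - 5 3/s^2 - 5/s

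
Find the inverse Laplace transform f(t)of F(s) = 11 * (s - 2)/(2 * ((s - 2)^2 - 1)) 11 * exp(2 * t) * cosh(t)/2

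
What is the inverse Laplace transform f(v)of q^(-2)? v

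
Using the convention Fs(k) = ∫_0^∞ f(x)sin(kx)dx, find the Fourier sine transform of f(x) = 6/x 3*pi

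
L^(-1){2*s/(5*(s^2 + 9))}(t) 2*cos(3*t)/5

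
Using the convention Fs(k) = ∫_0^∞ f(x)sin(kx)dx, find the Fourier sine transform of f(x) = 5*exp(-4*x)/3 5*k/(3*(k^2 + 16))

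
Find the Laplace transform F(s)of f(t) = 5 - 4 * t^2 5/s - 8/s^3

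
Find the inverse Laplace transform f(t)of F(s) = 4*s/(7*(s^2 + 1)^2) 2*t*sin(t)/7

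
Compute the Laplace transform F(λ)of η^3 6/λ^4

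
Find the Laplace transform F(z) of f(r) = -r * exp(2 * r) -1/(z - 2) ^2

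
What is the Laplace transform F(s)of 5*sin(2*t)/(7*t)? 5*atan(2/s)/7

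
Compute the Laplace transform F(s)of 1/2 1/(2*s)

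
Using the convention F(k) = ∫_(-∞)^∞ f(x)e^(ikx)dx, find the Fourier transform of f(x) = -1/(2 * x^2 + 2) -pi * exp(-Abs(k))/2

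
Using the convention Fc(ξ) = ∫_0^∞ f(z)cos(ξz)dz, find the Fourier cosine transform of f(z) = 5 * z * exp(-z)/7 5 * (1 - ξ^2)/(7 * (ξ^2 + 1)^2)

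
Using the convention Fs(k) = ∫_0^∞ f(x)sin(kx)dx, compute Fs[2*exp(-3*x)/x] 2*atan(k/3)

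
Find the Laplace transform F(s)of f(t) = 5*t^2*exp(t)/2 5/(s - 1)^3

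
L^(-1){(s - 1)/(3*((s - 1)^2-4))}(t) exp(t)*cosh(2*t)/3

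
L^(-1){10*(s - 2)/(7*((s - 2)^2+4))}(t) 10*exp(2*t)*cos(2*t)/7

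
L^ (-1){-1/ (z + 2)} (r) -exp (-2 * r)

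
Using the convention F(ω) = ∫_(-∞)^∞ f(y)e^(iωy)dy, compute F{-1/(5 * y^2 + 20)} -pi * exp(-2 * Abs(ω))/10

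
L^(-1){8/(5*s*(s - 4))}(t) 4*exp(2*t)*sinh(2*t)/5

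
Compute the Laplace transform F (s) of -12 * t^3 -72/s^4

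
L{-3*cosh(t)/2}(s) -3*s/(2*s^2 - 2)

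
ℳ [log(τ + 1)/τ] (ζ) -pi * csc(pi * ζ)/(ζ - 1)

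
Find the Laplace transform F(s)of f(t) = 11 11/s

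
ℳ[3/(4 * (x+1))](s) 3 * pi * csc(pi * s)/4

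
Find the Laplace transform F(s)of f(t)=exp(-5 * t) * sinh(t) 1/((s + 5)^2 - 1)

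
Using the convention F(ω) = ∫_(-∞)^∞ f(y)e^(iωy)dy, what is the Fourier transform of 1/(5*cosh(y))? pi/(5*cosh(pi*ω/2))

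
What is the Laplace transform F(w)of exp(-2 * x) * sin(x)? 1/((w + 2)^2 + 1)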